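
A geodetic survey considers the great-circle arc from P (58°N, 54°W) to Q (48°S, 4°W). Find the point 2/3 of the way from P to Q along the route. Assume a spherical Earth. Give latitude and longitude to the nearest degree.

From cos δ = sin φ₁ sin φ₂ + cos φ₁ cos φ₂ cos Δλ, the central angle is δ ≈ 1.985 rad (113.7°).
Interpolate at f = 2/3 with slerp weights a = sin((1−f)δ)/sin δ ≈ 0.671, b = sin(fδ)/sin δ ≈ 1.059.
p = a·p₁ + b·p₂ ≈ (0.916, -0.337, -0.218); φ = arcsin(p_z) ≈ -12.58°, λ = atan2(p_y, p_x) ≈ -20.21°.

≈ (13°S, 20°W)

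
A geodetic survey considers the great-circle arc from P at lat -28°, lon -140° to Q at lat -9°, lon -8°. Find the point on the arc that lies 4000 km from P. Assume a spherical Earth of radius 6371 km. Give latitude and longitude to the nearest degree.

≈ lat -41°, lon -99°

Convert each endpoint to a unit vector on the sphere (x = cos φ cos λ, y = cos φ sin λ, z = sin φ).
The central angle between the endpoints is δ = arccos(p₁·p₂) ≈ 2.106 rad (120.7°). The total great-circle distance is δ·R ≈ 2.106 × 6371 ≈ 13418 km, so the target fraction is f = 4000/13418 ≈ 0.298.
Interpolate at f ≈ 0.298 with slerp weights a = sin((1−f)δ)/sin δ ≈ 1.158, b = sin(fδ)/sin δ ≈ 0.683.
p = a·p₁ + b·p₂ ≈ (-0.115, -0.751, -0.650); φ = arcsin(p_z) ≈ -40.57°, λ = atan2(p_y, p_x) ≈ -98.71°.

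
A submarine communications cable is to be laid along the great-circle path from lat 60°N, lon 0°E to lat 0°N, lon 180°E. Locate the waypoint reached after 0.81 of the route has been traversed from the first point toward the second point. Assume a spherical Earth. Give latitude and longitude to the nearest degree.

≈ lat 23°N, lon 180°E

The haversine formula gives a central angle δ ≈ 2.094 rad (120.0°) between the endpoints.
Interpolate at f = 0.81 with slerp weights a = sin((1−f)δ)/sin δ ≈ 0.447, b = sin(fδ)/sin δ ≈ 1.146.
p = a·p₁ + b·p₂ ≈ (-0.922, 0.000, 0.388); φ = arcsin(p_z) ≈ 22.80°, λ = atan2(p_y, p_x) ≈ 180.00°.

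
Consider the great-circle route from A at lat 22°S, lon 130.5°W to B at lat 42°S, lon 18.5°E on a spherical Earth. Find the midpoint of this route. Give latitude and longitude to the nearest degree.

Write both endpoints as unit vectors p₁, p₂ with components (cos φ cos λ, cos φ sin λ, sin φ).
The central angle between the endpoints is δ = arccos(p₁·p₂) ≈ 1.918 rad (109.9°).
Interpolate at f = 1/2 with slerp weights a = sin((1−f)δ)/sin δ ≈ 0.870, b = sin(fδ)/sin δ ≈ 0.870.
p = a·p₁ + b·p₂ ≈ (0.089, -0.408, -0.908); φ = arcsin(p_z) ≈ -65.29°, λ = atan2(p_y, p_x) ≈ -77.67°.

≈ lat 65°S, lon 78°W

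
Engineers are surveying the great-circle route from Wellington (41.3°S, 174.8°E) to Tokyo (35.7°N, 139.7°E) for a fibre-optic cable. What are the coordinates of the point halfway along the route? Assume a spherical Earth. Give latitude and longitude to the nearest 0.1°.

≈ (2.9°S, 156.5°E)

Write both endpoints as unit vectors p₁, p₂ with components (cos φ cos λ, cos φ sin λ, sin φ).
The central angle between the endpoints is δ = arccos(p₁·p₂) ≈ 1.457 rad (83.5°).
Interpolate at f = 1/2 with slerp weights a = sin((1−f)δ)/sin δ ≈ 0.670, b = sin(fδ)/sin δ ≈ 0.670.
p = a·p₁ + b·p₂ ≈ (-0.916, 0.398, -0.051); φ = arcsin(p_z) ≈ -2.94°, λ = atan2(p_y, p_x) ≈ 156.55°.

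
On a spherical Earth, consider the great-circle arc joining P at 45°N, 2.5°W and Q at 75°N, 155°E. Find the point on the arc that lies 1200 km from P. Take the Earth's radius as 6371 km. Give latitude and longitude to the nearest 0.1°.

≈ 55.7°N, 0.3°W

Convert each endpoint to a unit vector on the sphere (x = cos φ cos λ, y = cos φ sin λ, z = sin φ).
The central angle between the endpoints is δ = arccos(p₁·p₂) ≈ 1.031 rad (59.1°). The total great-circle distance is δ·R ≈ 1.031 × 6371 ≈ 6569 km, so the target fraction is f = 1200/6569 ≈ 0.183.
Interpolate at f ≈ 0.183 with slerp weights a = sin((1−f)δ)/sin δ ≈ 0.870, b = sin(fδ)/sin δ ≈ 0.218.
p = a·p₁ + b·p₂ ≈ (0.563, -0.003, 0.826); φ = arcsin(p_z) ≈ 55.70°, λ = atan2(p_y, p_x) ≈ -0.30°.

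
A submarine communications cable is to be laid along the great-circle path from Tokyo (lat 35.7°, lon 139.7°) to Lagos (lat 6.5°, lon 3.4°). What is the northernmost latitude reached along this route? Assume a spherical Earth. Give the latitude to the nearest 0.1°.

The great circle lies in the plane with unit normal n̂ = (p₁ × p₂)/|p₁ × p₂|.
Here n̂_z ≈ -0.651; the vertex latitude is φ_max = arccos|n̂_z| ≈ 49.4°.
Check via Clairaut: cos φ_max = |cos φ₁| · sin C = cos(35.7°)·sin(53.3°) ≈ 0.651, again giving ≈ 49.4°.

≈ 49.4°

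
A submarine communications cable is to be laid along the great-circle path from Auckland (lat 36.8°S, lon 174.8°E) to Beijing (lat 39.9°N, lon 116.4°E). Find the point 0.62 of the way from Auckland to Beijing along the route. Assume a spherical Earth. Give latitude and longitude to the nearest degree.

≈ lat 11°N, lon 140°E

Convert each endpoint to a unit vector on the sphere (x = cos φ cos λ, y = cos φ sin λ, z = sin φ).
The central angle between the endpoints is δ = arccos(p₁·p₂) ≈ 1.633 rad (93.6°).
Interpolate at f = 0.62 with slerp weights a = sin((1−f)δ)/sin δ ≈ 0.583, b = sin(fδ)/sin δ ≈ 0.850.
p = a·p₁ + b·p₂ ≈ (-0.755, 0.626, 0.196); φ = arcsin(p_z) ≈ 11.31°, λ = atan2(p_y, p_x) ≈ 140.31°.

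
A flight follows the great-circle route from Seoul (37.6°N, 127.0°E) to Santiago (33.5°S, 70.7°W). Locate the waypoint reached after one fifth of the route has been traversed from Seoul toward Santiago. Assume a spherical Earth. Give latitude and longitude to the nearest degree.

≈ 36°N, 169°E

Convert each endpoint to a unit vector on the sphere (x = cos φ cos λ, y = cos φ sin λ, z = sin φ).
The central angle between the endpoints is δ = arccos(p₁·p₂) ≈ 2.881 rad (165.1°).
Interpolate at f = 1/5 with slerp weights a = sin((1−f)δ)/sin δ ≈ 2.879, b = sin(fδ)/sin δ ≈ 2.112.
p = a·p₁ + b·p₂ ≈ (-0.791, 0.160, 0.591); φ = arcsin(p_z) ≈ 36.23°, λ = atan2(p_y, p_x) ≈ 168.59°.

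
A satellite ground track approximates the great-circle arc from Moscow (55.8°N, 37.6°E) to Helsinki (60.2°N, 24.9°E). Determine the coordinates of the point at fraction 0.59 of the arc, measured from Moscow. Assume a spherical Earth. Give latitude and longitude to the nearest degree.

From cos δ = sin φ₁ sin φ₂ + cos φ₁ cos φ₂ cos Δλ, the central angle is δ ≈ 0.140 rad (8.0°).
Interpolate at f = 0.59 with slerp weights a = sin((1−f)δ)/sin δ ≈ 0.411, b = sin(fδ)/sin δ ≈ 0.591.
p = a·p₁ + b·p₂ ≈ (0.450, 0.265, 0.853); φ = arcsin(p_z) ≈ 58.55°, λ = atan2(p_y, p_x) ≈ 30.49°.

≈ 59°N, 30°E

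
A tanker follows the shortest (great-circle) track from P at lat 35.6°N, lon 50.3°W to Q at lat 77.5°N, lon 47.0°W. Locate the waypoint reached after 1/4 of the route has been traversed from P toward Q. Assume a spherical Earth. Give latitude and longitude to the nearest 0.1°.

The haversine formula gives a central angle δ ≈ 0.732 rad (41.9°) between the endpoints.
Interpolate at f = 1/4 with slerp weights a = sin((1−f)δ)/sin δ ≈ 0.781, b = sin(fδ)/sin δ ≈ 0.272.
p = a·p₁ + b·p₂ ≈ (0.446, -0.532, 0.720); φ = arcsin(p_z) ≈ 46.08°, λ = atan2(p_y, p_x) ≈ -50.02°.

≈ lat 46.1°N, lon 50.0°W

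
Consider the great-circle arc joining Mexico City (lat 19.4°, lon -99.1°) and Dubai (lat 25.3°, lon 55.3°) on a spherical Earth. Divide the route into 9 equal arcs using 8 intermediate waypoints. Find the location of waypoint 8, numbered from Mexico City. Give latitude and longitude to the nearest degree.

Write both endpoints as unit vectors p₁, p₂ with components (cos φ cos λ, cos φ sin λ, sin φ).
The central angle between the endpoints is δ = arccos(p₁·p₂) ≈ 2.249 rad (128.8°).
Interpolate at f = 8/9 with slerp weights a = sin((1−f)δ)/sin δ ≈ 0.317, b = sin(fδ)/sin δ ≈ 1.168.
p = a·p₁ + b·p₂ ≈ (0.554, 0.573, 0.605); φ = arcsin(p_z) ≈ 37.20°, λ = atan2(p_y, p_x) ≈ 45.95°.

≈ lat 37°, lon 46°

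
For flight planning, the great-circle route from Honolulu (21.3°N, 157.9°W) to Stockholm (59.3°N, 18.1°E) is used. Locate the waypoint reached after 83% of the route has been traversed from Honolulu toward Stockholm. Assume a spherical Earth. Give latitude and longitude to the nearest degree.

From cos δ = sin φ₁ sin φ₂ + cos φ₁ cos φ₂ cos Δλ, the central angle is δ ≈ 1.734 rad (99.3°).
Interpolate at f = 0.83 with slerp weights a = sin((1−f)δ)/sin δ ≈ 0.294, b = sin(fδ)/sin δ ≈ 1.005.
p = a·p₁ + b·p₂ ≈ (0.233, 0.056, 0.971); φ = arcsin(p_z) ≈ 76.11°, λ = atan2(p_y, p_x) ≈ 13.53°.

≈ 76°N, 14°E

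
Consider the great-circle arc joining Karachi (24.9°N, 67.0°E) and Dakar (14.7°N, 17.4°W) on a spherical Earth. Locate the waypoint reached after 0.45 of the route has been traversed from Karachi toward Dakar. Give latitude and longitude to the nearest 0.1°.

≈ 26.4°N, 27.5°E

Convert each endpoint to a unit vector on the sphere (x = cos φ cos λ, y = cos φ sin λ, z = sin φ).
The central angle between the endpoints is δ = arccos(p₁·p₂) ≈ 1.377 rad (78.9°).
Interpolate at f = 0.45 with slerp weights a = sin((1−f)δ)/sin δ ≈ 0.700, b = sin(fδ)/sin δ ≈ 0.592.
p = a·p₁ + b·p₂ ≈ (0.794, 0.413, 0.445); φ = arcsin(p_z) ≈ 26.42°, λ = atan2(p_y, p_x) ≈ 27.49°.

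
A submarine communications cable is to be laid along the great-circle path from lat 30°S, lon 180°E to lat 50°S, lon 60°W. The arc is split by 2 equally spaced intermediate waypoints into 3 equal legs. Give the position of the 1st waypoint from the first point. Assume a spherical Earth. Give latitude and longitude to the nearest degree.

≈ lat 51°S, lon 155°W

The haversine formula gives a central angle δ ≈ 1.466 rad (84.0°) between the endpoints.
Interpolate at f = 1/3 with slerp weights a = sin((1−f)δ)/sin δ ≈ 0.834, b = sin(fδ)/sin δ ≈ 0.472.
p = a·p₁ + b·p₂ ≈ (-0.570, -0.263, -0.778); φ = arcsin(p_z) ≈ -51.11°, λ = atan2(p_y, p_x) ≈ -155.26°.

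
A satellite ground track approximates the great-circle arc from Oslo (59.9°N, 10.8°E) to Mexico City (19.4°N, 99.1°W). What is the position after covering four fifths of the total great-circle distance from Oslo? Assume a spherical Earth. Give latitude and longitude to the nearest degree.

Write both endpoints as unit vectors p₁, p₂ with components (cos φ cos λ, cos φ sin λ, sin φ).
The central angle between the endpoints is δ = arccos(p₁·p₂) ≈ 1.444 rad (82.7°).
Interpolate at f = 4/5 with slerp weights a = sin((1−f)δ)/sin δ ≈ 0.287, b = sin(fδ)/sin δ ≈ 0.922.
p = a·p₁ + b·p₂ ≈ (0.004, -0.832, 0.555); φ = arcsin(p_z) ≈ 33.69°, λ = atan2(p_y, p_x) ≈ -89.73°.

≈ 34°N, 90°W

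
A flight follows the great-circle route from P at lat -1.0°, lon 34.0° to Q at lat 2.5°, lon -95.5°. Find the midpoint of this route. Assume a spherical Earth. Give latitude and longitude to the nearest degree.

Write both endpoints as unit vectors p₁, p₂ with components (cos φ cos λ, cos φ sin λ, sin φ).
The central angle between the endpoints is δ = arccos(p₁·p₂) ≈ 2.260 rad (129.5°).
Interpolate at f = 1/2 with slerp weights a = sin((1−f)δ)/sin δ ≈ 1.172, b = sin(fδ)/sin δ ≈ 1.172.
p = a·p₁ + b·p₂ ≈ (0.859, -0.510, 0.031); φ = arcsin(p_z) ≈ 1.76°, λ = atan2(p_y, p_x) ≈ -30.70°.

≈ lat 2°, lon -31°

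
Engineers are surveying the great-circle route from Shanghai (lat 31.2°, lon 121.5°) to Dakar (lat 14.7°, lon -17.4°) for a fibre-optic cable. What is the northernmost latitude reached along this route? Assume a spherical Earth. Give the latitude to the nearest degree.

The great circle lies in the plane with unit normal n̂ = (p₁ × p₂)/|p₁ × p₂|.
Here n̂_z ≈ -0.625; the vertex latitude is φ_max = arccos|n̂_z| ≈ 51.3°.

≈ 51°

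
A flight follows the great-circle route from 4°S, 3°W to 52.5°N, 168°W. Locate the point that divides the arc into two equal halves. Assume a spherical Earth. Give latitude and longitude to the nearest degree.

≈ 59°N, 24°W

Convert each endpoint to a unit vector on the sphere (x = cos φ cos λ, y = cos φ sin λ, z = sin φ).
The central angle between the endpoints is δ = arccos(p₁·p₂) ≈ 2.268 rad (129.9°).
Interpolate at f = 1/2 with slerp weights a = sin((1−f)δ)/sin δ ≈ 1.182, b = sin(fδ)/sin δ ≈ 1.182.
p = a·p₁ + b·p₂ ≈ (0.474, -0.211, 0.855); φ = arcsin(p_z) ≈ 58.77°, λ = atan2(p_y, p_x) ≈ -24.04°.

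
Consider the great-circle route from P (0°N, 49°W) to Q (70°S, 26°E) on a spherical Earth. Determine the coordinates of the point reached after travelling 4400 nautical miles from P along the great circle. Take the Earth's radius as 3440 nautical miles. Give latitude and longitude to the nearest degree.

≈ (65°S, 1°W)

Write both endpoints as unit vectors p₁, p₂ with components (cos φ cos λ, cos φ sin λ, sin φ).
The central angle between the endpoints is δ = arccos(p₁·p₂) ≈ 1.482 rad (84.9°). The total great-circle distance is δ·R ≈ 1.482 × 3440 ≈ 5099 nmi, so the target fraction is f = 4400/5099 ≈ 0.863.
Interpolate at f ≈ 0.863 with slerp weights a = sin((1−f)δ)/sin δ ≈ 0.202, b = sin(fδ)/sin δ ≈ 0.962.
p = a·p₁ + b·p₂ ≈ (0.428, -0.009, -0.904); φ = arcsin(p_z) ≈ -64.63°, λ = atan2(p_y, p_x) ≈ -1.16°.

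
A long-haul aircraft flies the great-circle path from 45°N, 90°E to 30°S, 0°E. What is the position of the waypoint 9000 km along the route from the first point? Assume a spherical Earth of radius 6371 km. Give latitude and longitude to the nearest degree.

≈ 9°S, 22°E

Convert each endpoint to a unit vector on the sphere (x = cos φ cos λ, y = cos φ sin λ, z = sin φ).
The central angle between the endpoints is δ = arccos(p₁·p₂) ≈ 1.932 rad (110.7°). The total great-circle distance is δ·R ≈ 1.932 × 6371 ≈ 12310 km, so the target fraction is f = 9000/12310 ≈ 0.731.
Interpolate at f ≈ 0.731 with slerp weights a = sin((1−f)δ)/sin δ ≈ 0.531, b = sin(fδ)/sin δ ≈ 1.056.
p = a·p₁ + b·p₂ ≈ (0.914, 0.375, -0.153); φ = arcsin(p_z) ≈ -8.78°, λ = atan2(p_y, p_x) ≈ 22.32°.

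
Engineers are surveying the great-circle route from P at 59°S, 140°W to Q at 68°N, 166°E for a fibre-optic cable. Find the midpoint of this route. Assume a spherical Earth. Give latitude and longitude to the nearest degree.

≈ 5°N, 162°W

The haversine formula gives a central angle δ ≈ 2.320 rad (132.9°) between the endpoints.
Interpolate at f = 1/2 with slerp weights a = sin((1−f)δ)/sin δ ≈ 1.253, b = sin(fδ)/sin δ ≈ 1.253.
p = a·p₁ + b·p₂ ≈ (-0.950, -0.301, 0.088); φ = arcsin(p_z) ≈ 5.03°, λ = atan2(p_y, p_x) ≈ -162.40°.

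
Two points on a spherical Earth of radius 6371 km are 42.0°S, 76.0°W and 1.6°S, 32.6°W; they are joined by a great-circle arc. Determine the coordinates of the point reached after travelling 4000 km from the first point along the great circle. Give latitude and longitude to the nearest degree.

≈ 17°S, 45°W

Write both endpoints as unit vectors p₁, p₂ with components (cos φ cos λ, cos φ sin λ, sin φ).
The central angle between the endpoints is δ = arccos(p₁·p₂) ≈ 0.978 rad (56.1°). The total great-circle distance is δ·R ≈ 0.978 × 6371 ≈ 6233 km, so the target fraction is f = 4000/6233 ≈ 0.642.
Interpolate at f ≈ 0.642 with slerp weights a = sin((1−f)δ)/sin δ ≈ 0.414, b = sin(fδ)/sin δ ≈ 0.708.
p = a·p₁ + b·p₂ ≈ (0.671, -0.680, -0.297); φ = arcsin(p_z) ≈ -17.26°, λ = atan2(p_y, p_x) ≈ -45.39°.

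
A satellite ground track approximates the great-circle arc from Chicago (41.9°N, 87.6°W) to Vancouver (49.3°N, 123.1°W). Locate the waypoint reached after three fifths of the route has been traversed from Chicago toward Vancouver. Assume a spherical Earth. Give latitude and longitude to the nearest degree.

≈ 48°N, 108°W

From cos δ = sin φ₁ sin φ₂ + cos φ₁ cos φ₂ cos Δλ, the central angle is δ ≈ 0.448 rad (25.7°).
Interpolate at f = 3/5 with slerp weights a = sin((1−f)δ)/sin δ ≈ 0.411, b = sin(fδ)/sin δ ≈ 0.613.
p = a·p₁ + b·p₂ ≈ (-0.206, -0.641, 0.740); φ = arcsin(p_z) ≈ 47.70°, λ = atan2(p_y, p_x) ≈ -107.78°.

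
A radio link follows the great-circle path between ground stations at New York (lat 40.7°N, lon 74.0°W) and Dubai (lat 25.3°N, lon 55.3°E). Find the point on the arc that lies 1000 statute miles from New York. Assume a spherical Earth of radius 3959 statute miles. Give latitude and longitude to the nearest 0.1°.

The haversine formula gives a central angle δ ≈ 1.727 rad (98.9°) between the endpoints. The total great-circle distance is δ·R ≈ 1.727 × 3959 ≈ 6837 mi, so the target fraction is f = 1000/6837 ≈ 0.146.
Interpolate at f ≈ 0.146 with slerp weights a = sin((1−f)δ)/sin δ ≈ 1.008, b = sin(fδ)/sin δ ≈ 0.253.
p = a·p₁ + b·p₂ ≈ (0.341, -0.546, 0.765); φ = arcsin(p_z) ≈ 49.92°, λ = atan2(p_y, p_x) ≈ -58.04°.

≈ lat 49.9°N, lon 58.0°W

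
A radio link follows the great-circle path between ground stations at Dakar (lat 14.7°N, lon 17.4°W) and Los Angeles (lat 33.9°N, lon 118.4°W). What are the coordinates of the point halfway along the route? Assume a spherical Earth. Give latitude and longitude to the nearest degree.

Write both endpoints as unit vectors p₁, p₂ with components (cos φ cos λ, cos φ sin λ, sin φ).
The central angle between the endpoints is δ = arccos(p₁·p₂) ≈ 1.582 rad (90.7°).
Interpolate at f = 1/2 with slerp weights a = sin((1−f)δ)/sin δ ≈ 0.711, b = sin(fδ)/sin δ ≈ 0.711.
p = a·p₁ + b·p₂ ≈ (0.376, -0.725, 0.577); φ = arcsin(p_z) ≈ 35.25°, λ = atan2(p_y, p_x) ≈ -62.61°.

≈ lat 35°N, lon 63°W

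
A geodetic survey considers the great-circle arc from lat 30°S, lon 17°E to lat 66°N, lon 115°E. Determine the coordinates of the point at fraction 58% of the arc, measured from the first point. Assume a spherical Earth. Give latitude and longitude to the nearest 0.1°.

From cos δ = sin φ₁ sin φ₂ + cos φ₁ cos φ₂ cos Δλ, the central angle is δ ≈ 2.101 rad (120.4°).
Interpolate at f = 0.58 with slerp weights a = sin((1−f)δ)/sin δ ≈ 0.895, b = sin(fδ)/sin δ ≈ 1.088.
p = a·p₁ + b·p₂ ≈ (0.554, 0.628, 0.546); φ = arcsin(p_z) ≈ 33.12°, λ = atan2(p_y, p_x) ≈ 48.55°.

≈ lat 33.1°N, lon 48.6°E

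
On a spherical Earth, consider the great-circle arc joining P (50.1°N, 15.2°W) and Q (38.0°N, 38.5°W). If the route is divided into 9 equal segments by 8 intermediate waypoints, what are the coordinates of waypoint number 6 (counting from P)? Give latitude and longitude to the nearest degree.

≈ (43°N, 32°W)

The haversine formula gives a central angle δ ≈ 0.358 rad (20.5°) between the endpoints.
Interpolate at f = 6/9 with slerp weights a = sin((1−f)δ)/sin δ ≈ 0.340, b = sin(fδ)/sin δ ≈ 0.675.
p = a·p₁ + b·p₂ ≈ (0.626, -0.388, 0.676); φ = arcsin(p_z) ≈ 42.53°, λ = atan2(p_y, p_x) ≈ -31.78°.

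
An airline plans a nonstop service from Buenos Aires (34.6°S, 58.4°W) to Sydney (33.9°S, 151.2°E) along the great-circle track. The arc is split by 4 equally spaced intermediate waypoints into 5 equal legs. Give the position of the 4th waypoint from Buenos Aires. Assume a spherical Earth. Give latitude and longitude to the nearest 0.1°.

≈ (52.4°S, 165.7°E)

From cos δ = sin φ₁ sin φ₂ + cos φ₁ cos φ₂ cos Δλ, the central angle is δ ≈ 1.852 rad (106.1°).
Interpolate at f = 4/5 with slerp weights a = sin((1−f)δ)/sin δ ≈ 0.377, b = sin(fδ)/sin δ ≈ 1.037.
p = a·p₁ + b·p₂ ≈ (-0.592, 0.150, -0.792); φ = arcsin(p_z) ≈ -52.38°, λ = atan2(p_y, p_x) ≈ 165.73°.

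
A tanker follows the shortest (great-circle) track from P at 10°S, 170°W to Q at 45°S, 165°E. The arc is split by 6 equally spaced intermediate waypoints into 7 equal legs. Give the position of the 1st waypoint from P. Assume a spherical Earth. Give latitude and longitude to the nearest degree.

Write both endpoints as unit vectors p₁, p₂ with components (cos φ cos λ, cos φ sin λ, sin φ).
The central angle between the endpoints is δ = arccos(p₁·p₂) ≈ 0.717 rad (41.1°).
Interpolate at f = 1/7 with slerp weights a = sin((1−f)δ)/sin δ ≈ 0.877, b = sin(fδ)/sin δ ≈ 0.156.
p = a·p₁ + b·p₂ ≈ (-0.957, -0.122, -0.262); φ = arcsin(p_z) ≈ -15.21°, λ = atan2(p_y, p_x) ≈ -172.76°.

≈ 15°S, 173°W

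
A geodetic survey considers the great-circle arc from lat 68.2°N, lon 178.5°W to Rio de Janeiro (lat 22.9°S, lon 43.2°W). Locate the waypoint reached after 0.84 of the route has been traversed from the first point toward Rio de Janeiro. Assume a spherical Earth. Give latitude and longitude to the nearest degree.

≈ lat 4°S, lon 50°W

The haversine formula gives a central angle δ ≈ 2.220 rad (127.2°) between the endpoints.
Interpolate at f = 0.84 with slerp weights a = sin((1−f)δ)/sin δ ≈ 0.437, b = sin(fδ)/sin δ ≈ 1.201.
p = a·p₁ + b·p₂ ≈ (0.645, -0.762, -0.062); φ = arcsin(p_z) ≈ -3.57°, λ = atan2(p_y, p_x) ≈ -49.76°.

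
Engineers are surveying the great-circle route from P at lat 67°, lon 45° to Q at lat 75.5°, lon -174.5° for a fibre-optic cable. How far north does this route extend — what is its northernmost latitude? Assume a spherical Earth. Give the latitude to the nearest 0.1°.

The great circle lies in the plane with unit normal n̂ = (p₁ × p₂)/|p₁ × p₂|.
Here n̂_z ≈ +0.108; the vertex latitude is φ_max = arccos|n̂_z| ≈ 83.8°.
Check via Clairaut: cos φ_max = |cos φ₁| · sin C = cos(67.0°)·sin(16.0°) ≈ 0.108, again giving ≈ 83.8°.

≈ 83.8°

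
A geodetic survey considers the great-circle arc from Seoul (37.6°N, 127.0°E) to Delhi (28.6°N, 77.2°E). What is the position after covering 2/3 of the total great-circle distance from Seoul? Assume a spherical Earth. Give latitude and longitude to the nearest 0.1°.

The haversine formula gives a central angle δ ≈ 0.736 rad (42.2°) between the endpoints.
Interpolate at f = 2/3 with slerp weights a = sin((1−f)δ)/sin δ ≈ 0.362, b = sin(fδ)/sin δ ≈ 0.702.
p = a·p₁ + b·p₂ ≈ (-0.036, 0.830, 0.557); φ = arcsin(p_z) ≈ 33.83°, λ = atan2(p_y, p_x) ≈ 92.48°.

≈ 33.8°N, 92.5°E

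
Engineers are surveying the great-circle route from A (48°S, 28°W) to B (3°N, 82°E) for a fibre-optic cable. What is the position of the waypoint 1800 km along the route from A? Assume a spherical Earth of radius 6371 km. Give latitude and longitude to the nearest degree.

≈ (49°S, 3°W)

Convert each endpoint to a unit vector on the sphere (x = cos φ cos λ, y = cos φ sin λ, z = sin φ).
The central angle between the endpoints is δ = arccos(p₁·p₂) ≈ 1.842 rad (105.5°). The total great-circle distance is δ·R ≈ 1.842 × 6371 ≈ 11732 km, so the target fraction is f = 1800/11732 ≈ 0.153.
Interpolate at f ≈ 0.153 with slerp weights a = sin((1−f)δ)/sin δ ≈ 1.038, b = sin(fδ)/sin δ ≈ 0.289.
p = a·p₁ + b·p₂ ≈ (0.653, -0.040, -0.756); φ = arcsin(p_z) ≈ -49.12°, λ = atan2(p_y, p_x) ≈ -3.49°.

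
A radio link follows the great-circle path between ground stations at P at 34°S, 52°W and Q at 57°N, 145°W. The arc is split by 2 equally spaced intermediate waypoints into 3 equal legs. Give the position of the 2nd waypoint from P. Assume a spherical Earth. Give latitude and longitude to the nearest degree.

From cos δ = sin φ₁ sin φ₂ + cos φ₁ cos φ₂ cos Δλ, the central angle is δ ≈ 2.086 rad (119.5°).
Interpolate at f = 2/3 with slerp weights a = sin((1−f)δ)/sin δ ≈ 0.736, b = sin(fδ)/sin δ ≈ 1.130.
p = a·p₁ + b·p₂ ≈ (-0.129, -0.834, 0.536); φ = arcsin(p_z) ≈ 32.44°, λ = atan2(p_y, p_x) ≈ -98.77°.

≈ 32°N, 99°W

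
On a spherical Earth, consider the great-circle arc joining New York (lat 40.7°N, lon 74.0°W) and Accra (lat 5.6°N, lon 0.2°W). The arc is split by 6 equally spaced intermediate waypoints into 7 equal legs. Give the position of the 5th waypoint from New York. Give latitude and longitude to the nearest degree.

≈ lat 19°N, lon 17°W

Write both endpoints as unit vectors p₁, p₂ with components (cos φ cos λ, cos φ sin λ, sin φ).
The central angle between the endpoints is δ = arccos(p₁·p₂) ≈ 1.293 rad (74.1°).
Interpolate at f = 5/7 with slerp weights a = sin((1−f)δ)/sin δ ≈ 0.375, b = sin(fδ)/sin δ ≈ 0.830.
p = a·p₁ + b·p₂ ≈ (0.904, -0.277, 0.326); φ = arcsin(p_z) ≈ 19.01°, λ = atan2(p_y, p_x) ≈ -17.01°.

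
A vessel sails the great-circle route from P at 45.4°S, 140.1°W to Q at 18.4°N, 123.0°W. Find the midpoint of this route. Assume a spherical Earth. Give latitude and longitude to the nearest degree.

Convert each endpoint to a unit vector on the sphere (x = cos φ cos λ, y = cos φ sin λ, z = sin φ).
The central angle between the endpoints is δ = arccos(p₁·p₂) ≈ 1.146 rad (65.7°).
Interpolate at f = 1/2 with slerp weights a = sin((1−f)δ)/sin δ ≈ 0.595, b = sin(fδ)/sin δ ≈ 0.595.
p = a·p₁ + b·p₂ ≈ (-0.628, -0.742, -0.236); φ = arcsin(p_z) ≈ -13.64°, λ = atan2(p_y, p_x) ≈ -130.26°.

≈ 14°S, 130°W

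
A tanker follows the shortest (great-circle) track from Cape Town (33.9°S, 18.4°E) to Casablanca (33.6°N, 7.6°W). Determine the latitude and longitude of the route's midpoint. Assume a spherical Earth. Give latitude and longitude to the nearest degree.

≈ 0°N, 5°E

The haversine formula gives a central angle δ ≈ 1.253 rad (71.8°) between the endpoints.
Interpolate at f = 1/2 with slerp weights a = sin((1−f)δ)/sin δ ≈ 0.617, b = sin(fδ)/sin δ ≈ 0.617.
p = a·p₁ + b·p₂ ≈ (0.996, 0.094, -0.003); φ = arcsin(p_z) ≈ -0.15°, λ = atan2(p_y, p_x) ≈ 5.38°.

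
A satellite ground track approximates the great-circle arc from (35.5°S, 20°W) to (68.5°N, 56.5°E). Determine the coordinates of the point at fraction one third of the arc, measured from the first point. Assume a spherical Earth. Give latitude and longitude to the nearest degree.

≈ (1°N, 5°W)

Write both endpoints as unit vectors p₁, p₂ with components (cos φ cos λ, cos φ sin λ, sin φ).
The central angle between the endpoints is δ = arccos(p₁·p₂) ≈ 2.061 rad (118.1°).
Interpolate at f = 1/3 with slerp weights a = sin((1−f)δ)/sin δ ≈ 1.111, b = sin(fδ)/sin δ ≈ 0.719.
p = a·p₁ + b·p₂ ≈ (0.996, -0.090, 0.023); φ = arcsin(p_z) ≈ 1.34°, λ = atan2(p_y, p_x) ≈ -5.15°.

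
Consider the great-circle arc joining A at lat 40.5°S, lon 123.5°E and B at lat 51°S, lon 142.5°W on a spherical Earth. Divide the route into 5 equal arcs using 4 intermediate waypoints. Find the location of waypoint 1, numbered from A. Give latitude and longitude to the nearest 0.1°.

≈ lat 48.5°S, lon 136.8°E

From cos δ = sin φ₁ sin φ₂ + cos φ₁ cos φ₂ cos Δλ, the central angle is δ ≈ 1.080 rad (61.9°).
Interpolate at f = 1/5 with slerp weights a = sin((1−f)δ)/sin δ ≈ 0.862, b = sin(fδ)/sin δ ≈ 0.243.
p = a·p₁ + b·p₂ ≈ (-0.483, 0.454, -0.749); φ = arcsin(p_z) ≈ -48.49°, λ = atan2(p_y, p_x) ≈ 136.81°.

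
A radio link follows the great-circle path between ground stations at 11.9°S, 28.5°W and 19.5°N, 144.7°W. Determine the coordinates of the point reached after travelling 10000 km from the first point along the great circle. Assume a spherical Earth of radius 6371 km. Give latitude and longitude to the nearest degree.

≈ 16°N, 115°W

From cos δ = sin φ₁ sin φ₂ + cos φ₁ cos φ₂ cos Δλ, the central angle is δ ≈ 2.067 rad (118.4°). The total great-circle distance is δ·R ≈ 2.067 × 6371 ≈ 13169 km, so the target fraction is f = 10000/13169 ≈ 0.759.
Interpolate at f ≈ 0.759 with slerp weights a = sin((1−f)δ)/sin δ ≈ 0.543, b = sin(fδ)/sin δ ≈ 1.137.
p = a·p₁ + b·p₂ ≈ (-0.408, -0.873, 0.268); φ = arcsin(p_z) ≈ 15.53°, λ = atan2(p_y, p_x) ≈ -115.07°.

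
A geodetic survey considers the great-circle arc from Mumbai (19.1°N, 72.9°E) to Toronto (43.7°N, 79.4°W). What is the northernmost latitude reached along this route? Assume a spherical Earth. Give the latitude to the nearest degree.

The great circle lies in the plane with unit normal n̂ = (p₁ × p₂)/|p₁ × p₂|.
Here n̂_z ≈ -0.343; the vertex latitude is φ_max = arccos|n̂_z| ≈ 69.9°.
Check via Clairaut: cos φ_max = |cos φ₁| · sin C = cos(19.1°)·sin(21.3°) ≈ 0.343, again giving ≈ 69.9°.

≈ 70°N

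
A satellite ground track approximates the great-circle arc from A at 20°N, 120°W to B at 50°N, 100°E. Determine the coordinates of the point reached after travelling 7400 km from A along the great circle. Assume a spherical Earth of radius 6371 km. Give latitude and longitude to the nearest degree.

Write both endpoints as unit vectors p₁, p₂ with components (cos φ cos λ, cos φ sin λ, sin φ).
The central angle between the endpoints is δ = arccos(p₁·p₂) ≈ 1.773 rad (101.6°). The total great-circle distance is δ·R ≈ 1.773 × 6371 ≈ 11295 km, so the target fraction is f = 7400/11295 ≈ 0.655.
Interpolate at f ≈ 0.655 with slerp weights a = sin((1−f)δ)/sin δ ≈ 0.586, b = sin(fδ)/sin δ ≈ 0.936.
p = a·p₁ + b·p₂ ≈ (-0.380, 0.116, 0.918); φ = arcsin(p_z) ≈ 66.60°, λ = atan2(p_y, p_x) ≈ 163.02°.

≈ 67°N, 163°E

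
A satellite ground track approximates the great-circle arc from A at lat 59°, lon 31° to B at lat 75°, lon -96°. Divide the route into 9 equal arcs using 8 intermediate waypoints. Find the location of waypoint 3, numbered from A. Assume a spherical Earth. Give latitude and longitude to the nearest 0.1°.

From cos δ = sin φ₁ sin φ₂ + cos φ₁ cos φ₂ cos Δλ, the central angle is δ ≈ 0.726 rad (41.6°).
Interpolate at f = 3/9 with slerp weights a = sin((1−f)δ)/sin δ ≈ 0.701, b = sin(fδ)/sin δ ≈ 0.361.
p = a·p₁ + b·p₂ ≈ (0.300, 0.093, 0.949); φ = arcsin(p_z) ≈ 71.71°, λ = atan2(p_y, p_x) ≈ 17.24°.

≈ lat 71.7°, lon 17.2°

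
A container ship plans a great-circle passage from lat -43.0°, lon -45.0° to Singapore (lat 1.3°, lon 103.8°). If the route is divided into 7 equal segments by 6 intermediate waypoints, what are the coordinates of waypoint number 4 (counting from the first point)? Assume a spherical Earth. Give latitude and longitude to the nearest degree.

≈ lat -45°, lon 69°

From cos δ = sin φ₁ sin φ₂ + cos φ₁ cos φ₂ cos Δλ, the central angle is δ ≈ 2.266 rad (129.9°).
Interpolate at f = 4/7 with slerp weights a = sin((1−f)δ)/sin δ ≈ 1.076, b = sin(fδ)/sin δ ≈ 1.254.
p = a·p₁ + b·p₂ ≈ (0.257, 0.661, -0.705); φ = arcsin(p_z) ≈ -44.84°, λ = atan2(p_y, p_x) ≈ 68.73°.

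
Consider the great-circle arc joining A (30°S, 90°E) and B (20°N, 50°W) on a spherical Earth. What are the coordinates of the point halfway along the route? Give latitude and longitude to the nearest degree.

≈ (14°S, 14°E)

Convert each endpoint to a unit vector on the sphere (x = cos φ cos λ, y = cos φ sin λ, z = sin φ).
The central angle between the endpoints is δ = arccos(p₁·p₂) ≈ 2.489 rad (142.6°).
Interpolate at f = 1/2 with slerp weights a = sin((1−f)δ)/sin δ ≈ 1.560, b = sin(fδ)/sin δ ≈ 1.560.
p = a·p₁ + b·p₂ ≈ (0.942, 0.228, -0.246); φ = arcsin(p_z) ≈ -14.26°, λ = atan2(p_y, p_x) ≈ 13.60°.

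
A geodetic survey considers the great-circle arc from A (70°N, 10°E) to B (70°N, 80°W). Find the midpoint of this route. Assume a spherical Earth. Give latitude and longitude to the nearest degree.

≈ (76°N, 35°W)

The haversine formula gives a central angle δ ≈ 0.489 rad (28.0°) between the endpoints.
Interpolate at f = 1/2 with slerp weights a = sin((1−f)δ)/sin δ ≈ 0.515, b = sin(fδ)/sin δ ≈ 0.515.
p = a·p₁ + b·p₂ ≈ (0.204, -0.143, 0.968); φ = arcsin(p_z) ≈ 75.57°, λ = atan2(p_y, p_x) ≈ -35.00°.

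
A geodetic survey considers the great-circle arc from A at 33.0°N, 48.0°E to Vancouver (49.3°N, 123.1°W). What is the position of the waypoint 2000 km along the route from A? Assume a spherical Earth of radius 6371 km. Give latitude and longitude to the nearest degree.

Write both endpoints as unit vectors p₁, p₂ with components (cos φ cos λ, cos φ sin λ, sin φ).
The central angle between the endpoints is δ = arccos(p₁·p₂) ≈ 1.699 rad (97.3°). The total great-circle distance is δ·R ≈ 1.699 × 6371 ≈ 10821 km, so the target fraction is f = 2000/10821 ≈ 0.185.
Interpolate at f ≈ 0.185 with slerp weights a = sin((1−f)δ)/sin δ ≈ 0.991, b = sin(fδ)/sin δ ≈ 0.311.
p = a·p₁ + b·p₂ ≈ (0.445, 0.447, 0.776); φ = arcsin(p_z) ≈ 50.86°, λ = atan2(p_y, p_x) ≈ 45.15°.

≈ 51°N, 45°E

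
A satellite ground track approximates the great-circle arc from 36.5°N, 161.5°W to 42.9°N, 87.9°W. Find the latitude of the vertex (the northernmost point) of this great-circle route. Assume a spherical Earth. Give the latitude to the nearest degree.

≈ 47°N

The great circle lies in the plane with unit normal n̂ = (p₁ × p₂)/|p₁ × p₂|.
Here n̂_z ≈ +0.688; the vertex latitude is φ_max = arccos|n̂_z| ≈ 46.5°.
Check via Clairaut: cos φ_max = |cos φ₁| · sin C = cos(36.5°)·sin(58.9°) ≈ 0.688, again giving ≈ 46.5°.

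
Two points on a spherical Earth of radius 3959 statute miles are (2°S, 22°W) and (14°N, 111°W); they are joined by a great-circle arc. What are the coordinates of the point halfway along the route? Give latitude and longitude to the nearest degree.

≈ (8°N, 66°W)

Convert each endpoint to a unit vector on the sphere (x = cos φ cos λ, y = cos φ sin λ, z = sin φ).
The central angle between the endpoints is δ = arccos(p₁·p₂) ≈ 1.562 rad (89.5°).
Interpolate at f = 1/2 with slerp weights a = sin((1−f)δ)/sin δ ≈ 0.704, b = sin(fδ)/sin δ ≈ 0.704.
p = a·p₁ + b·p₂ ≈ (0.408, -0.901, 0.146); φ = arcsin(p_z) ≈ 8.38°, λ = atan2(p_y, p_x) ≈ -65.67°.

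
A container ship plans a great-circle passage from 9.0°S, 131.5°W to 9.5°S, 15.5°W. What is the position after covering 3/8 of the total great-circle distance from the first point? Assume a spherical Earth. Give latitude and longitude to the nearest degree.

Convert each endpoint to a unit vector on the sphere (x = cos φ cos λ, y = cos φ sin λ, z = sin φ).
The central angle between the endpoints is δ = arccos(p₁·p₂) ≈ 1.984 rad (113.7°).
Interpolate at f = 3/8 with slerp weights a = sin((1−f)δ)/sin δ ≈ 1.032, b = sin(fδ)/sin δ ≈ 0.739.
p = a·p₁ + b·p₂ ≈ (0.027, -0.959, -0.284); φ = arcsin(p_z) ≈ -16.47°, λ = atan2(p_y, p_x) ≈ -88.39°.

≈ 16°S, 88°W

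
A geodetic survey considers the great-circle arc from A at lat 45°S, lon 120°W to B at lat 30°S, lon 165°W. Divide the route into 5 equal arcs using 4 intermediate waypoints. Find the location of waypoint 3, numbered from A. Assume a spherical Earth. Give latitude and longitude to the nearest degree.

≈ lat 38°S, lon 149°W

Write both endpoints as unit vectors p₁, p₂ with components (cos φ cos λ, cos φ sin λ, sin φ).
The central angle between the endpoints is δ = arccos(p₁·p₂) ≈ 0.666 rad (38.1°).
Interpolate at f = 3/5 with slerp weights a = sin((1−f)δ)/sin δ ≈ 0.426, b = sin(fδ)/sin δ ≈ 0.630.
p = a·p₁ + b·p₂ ≈ (-0.677, -0.402, -0.616); φ = arcsin(p_z) ≈ -38.03°, λ = atan2(p_y, p_x) ≈ -149.31°.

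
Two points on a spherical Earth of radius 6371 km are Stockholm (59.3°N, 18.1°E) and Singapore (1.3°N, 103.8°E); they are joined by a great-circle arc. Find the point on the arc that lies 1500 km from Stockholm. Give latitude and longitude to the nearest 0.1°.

The haversine formula gives a central angle δ ≈ 1.513 rad (86.7°) between the endpoints. The total great-circle distance is δ·R ≈ 1.513 × 6371 ≈ 9639 km, so the target fraction is f = 1500/9639 ≈ 0.156.
Interpolate at f ≈ 0.156 with slerp weights a = sin((1−f)δ)/sin δ ≈ 0.959, b = sin(fδ)/sin δ ≈ 0.234.
p = a·p₁ + b·p₂ ≈ (0.410, 0.379, 0.830); φ = arcsin(p_z) ≈ 56.08°, λ = atan2(p_y, p_x) ≈ 42.77°.

≈ 56.1°N, 42.8°E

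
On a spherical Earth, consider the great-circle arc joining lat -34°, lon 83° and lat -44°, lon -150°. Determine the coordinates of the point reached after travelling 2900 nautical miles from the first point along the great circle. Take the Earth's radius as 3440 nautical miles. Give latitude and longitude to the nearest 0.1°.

≈ lat -61.5°, lon 146.9°

From cos δ = sin φ₁ sin φ₂ + cos φ₁ cos φ₂ cos Δλ, the central angle is δ ≈ 1.541 rad (88.3°). The total great-circle distance is δ·R ≈ 1.541 × 3440 ≈ 5302 nmi, so the target fraction is f = 2900/5302 ≈ 0.547.
Interpolate at f ≈ 0.547 with slerp weights a = sin((1−f)δ)/sin δ ≈ 0.643, b = sin(fδ)/sin δ ≈ 0.747.
p = a·p₁ + b·p₂ ≈ (-0.400, 0.261, -0.879); φ = arcsin(p_z) ≈ -61.47°, λ = atan2(p_y, p_x) ≈ 146.95°.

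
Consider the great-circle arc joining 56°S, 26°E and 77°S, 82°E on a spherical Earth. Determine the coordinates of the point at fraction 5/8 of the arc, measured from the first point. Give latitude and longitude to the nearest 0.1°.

The haversine formula gives a central angle δ ≈ 0.499 rad (28.6°) between the endpoints.
Interpolate at f = 5/8 with slerp weights a = sin((1−f)δ)/sin δ ≈ 0.389, b = sin(fδ)/sin δ ≈ 0.641.
p = a·p₁ + b·p₂ ≈ (0.215, 0.238, -0.947); φ = arcsin(p_z) ≈ -71.27°, λ = atan2(p_y, p_x) ≈ 47.86°.

≈ 71.3°S, 47.9°E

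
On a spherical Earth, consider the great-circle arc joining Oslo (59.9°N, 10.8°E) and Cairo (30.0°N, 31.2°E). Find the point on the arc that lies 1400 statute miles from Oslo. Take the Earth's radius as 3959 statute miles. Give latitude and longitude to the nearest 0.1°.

≈ 41.9°N, 25.8°E

Write both endpoints as unit vectors p₁, p₂ with components (cos φ cos λ, cos φ sin λ, sin φ).
The central angle between the endpoints is δ = arccos(p₁·p₂) ≈ 0.574 rad (32.9°). The total great-circle distance is δ·R ≈ 0.574 × 3959 ≈ 2273 mi, so the target fraction is f = 1400/2273 ≈ 0.616.
Interpolate at f ≈ 0.616 with slerp weights a = sin((1−f)δ)/sin δ ≈ 0.403, b = sin(fδ)/sin δ ≈ 0.638.
p = a·p₁ + b·p₂ ≈ (0.671, 0.324, 0.667); φ = arcsin(p_z) ≈ 41.85°, λ = atan2(p_y, p_x) ≈ 25.78°.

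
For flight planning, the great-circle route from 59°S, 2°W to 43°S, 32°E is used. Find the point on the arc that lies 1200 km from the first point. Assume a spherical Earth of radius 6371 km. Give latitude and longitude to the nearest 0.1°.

From cos δ = sin φ₁ sin φ₂ + cos φ₁ cos φ₂ cos Δλ, the central angle is δ ≈ 0.458 rad (26.3°). The total great-circle distance is δ·R ≈ 0.458 × 6371 ≈ 2919 km, so the target fraction is f = 1200/2919 ≈ 0.411.
Interpolate at f ≈ 0.411 with slerp weights a = sin((1−f)δ)/sin δ ≈ 0.603, b = sin(fδ)/sin δ ≈ 0.423.
p = a·p₁ + b·p₂ ≈ (0.573, 0.153, -0.805); φ = arcsin(p_z) ≈ -53.64°, λ = atan2(p_y, p_x) ≈ 14.98°.

≈ 53.6°S, 15.0°E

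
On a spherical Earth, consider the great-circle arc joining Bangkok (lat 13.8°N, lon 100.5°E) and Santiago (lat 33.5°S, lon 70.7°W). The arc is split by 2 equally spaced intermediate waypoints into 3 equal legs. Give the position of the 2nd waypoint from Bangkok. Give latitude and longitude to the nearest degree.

Write both endpoints as unit vectors p₁, p₂ with components (cos φ cos λ, cos φ sin λ, sin φ).
The central angle between the endpoints is δ = arccos(p₁·p₂) ≈ 2.771 rad (158.7°).
Interpolate at f = 2/3 with slerp weights a = sin((1−f)δ)/sin δ ≈ 2.200, b = sin(fδ)/sin δ ≈ 2.653.
p = a·p₁ + b·p₂ ≈ (0.342, 0.012, -0.940); φ = arcsin(p_z) ≈ -69.99°, λ = atan2(p_y, p_x) ≈ 2.09°.

≈ lat 70°S, lon 2°E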